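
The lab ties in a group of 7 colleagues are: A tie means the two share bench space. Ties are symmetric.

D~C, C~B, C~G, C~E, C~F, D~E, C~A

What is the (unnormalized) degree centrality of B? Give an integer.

B is directly tied to C. That is 1 neighbor, so the degree of B is 1.

1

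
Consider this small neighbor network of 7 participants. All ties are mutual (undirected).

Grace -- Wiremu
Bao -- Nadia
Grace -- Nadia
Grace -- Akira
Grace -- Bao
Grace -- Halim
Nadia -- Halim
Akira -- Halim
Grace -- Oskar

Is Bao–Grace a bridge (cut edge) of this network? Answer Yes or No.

No

Even without that edge, Bao still reaches Grace via Bao – Nadia – Grace, so the network stays connected. Not a bridge.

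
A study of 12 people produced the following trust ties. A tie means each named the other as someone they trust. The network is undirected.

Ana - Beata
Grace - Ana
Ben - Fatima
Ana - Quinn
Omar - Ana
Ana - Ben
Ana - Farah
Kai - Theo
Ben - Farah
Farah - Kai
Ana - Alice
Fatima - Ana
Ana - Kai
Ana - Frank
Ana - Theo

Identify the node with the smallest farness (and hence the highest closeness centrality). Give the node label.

Ana

Farness (sum of distances to all others) for each node — Alice:21, Ana:11, Beata:21, Ben:19, Farah:19, Fatima:20, Frank:21, Grace:21, Kai:19, Omar:21, Quinn:21, Theo:20.
The smallest farness is 11, for Ana, so Ana has the highest closeness.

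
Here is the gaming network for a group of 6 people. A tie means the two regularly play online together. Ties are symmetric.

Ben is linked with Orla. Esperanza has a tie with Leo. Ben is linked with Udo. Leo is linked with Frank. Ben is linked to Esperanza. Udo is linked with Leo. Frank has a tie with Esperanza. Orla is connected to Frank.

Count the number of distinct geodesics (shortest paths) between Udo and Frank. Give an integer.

The shortest distance is 2, and the only length-2 path is Udo–Leo–Frank. So there is exactly 1 shortest path.

1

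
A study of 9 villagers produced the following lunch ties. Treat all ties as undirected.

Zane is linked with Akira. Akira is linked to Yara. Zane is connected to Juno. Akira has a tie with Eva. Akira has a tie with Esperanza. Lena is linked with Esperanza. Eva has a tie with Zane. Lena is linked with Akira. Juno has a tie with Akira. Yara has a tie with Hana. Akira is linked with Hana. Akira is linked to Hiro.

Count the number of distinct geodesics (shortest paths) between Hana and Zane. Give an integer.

The shortest distance is 2, and the only length-2 path is Hana–Akira–Zane. So there is exactly 1 shortest path.

1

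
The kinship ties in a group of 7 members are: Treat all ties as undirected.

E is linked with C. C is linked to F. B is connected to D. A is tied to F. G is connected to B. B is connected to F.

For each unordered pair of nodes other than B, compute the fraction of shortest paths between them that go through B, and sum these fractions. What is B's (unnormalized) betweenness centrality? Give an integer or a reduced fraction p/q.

9

Pairs whose geodesics pass through B — G–C: 1; G–E: 1; G–F: 1; G–A: 1; G–D: 1; C–D: 1; E–D: 1; F–D: 1; A–D: 1.
All other pairs contribute 0.
Summing the contributions gives betweenness(B) = 9.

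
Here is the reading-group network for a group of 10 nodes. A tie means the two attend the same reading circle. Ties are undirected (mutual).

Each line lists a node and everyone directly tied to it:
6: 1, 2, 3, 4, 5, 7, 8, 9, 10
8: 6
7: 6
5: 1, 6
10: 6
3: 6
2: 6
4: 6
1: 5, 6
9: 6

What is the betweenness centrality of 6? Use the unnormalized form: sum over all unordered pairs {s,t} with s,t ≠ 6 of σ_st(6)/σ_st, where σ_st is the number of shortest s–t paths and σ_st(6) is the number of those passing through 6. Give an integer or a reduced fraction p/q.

Pairs whose geodesics pass through 6 — 4–5: 1; 4–1: 1; 4–8: 1; 4–7: 1; 4–10: 1; 4–2: 1; 4–9: 1; 4–3: 1; 5–8: 1; 5–7: 1; 5–10: 1; 5–2: 1; 5–9: 1; 5–3: 1 … (+21 more pairs).
All other pairs contribute 0.
Summing the contributions gives betweenness(6) = 35.

35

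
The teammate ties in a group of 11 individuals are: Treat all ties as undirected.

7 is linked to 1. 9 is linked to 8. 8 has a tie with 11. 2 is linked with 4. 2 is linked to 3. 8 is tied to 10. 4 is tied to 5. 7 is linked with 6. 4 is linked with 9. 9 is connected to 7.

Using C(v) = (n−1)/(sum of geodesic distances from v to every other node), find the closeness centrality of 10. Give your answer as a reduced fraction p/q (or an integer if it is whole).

Distances from 10: 1:4, 2:4, 3:5, 4:3, 5:4, 6:4, 7:3, 8:1, 9:2, 11:2. Sum = 32.
n = 11, so closeness = 10/32 = 5/16.

5/16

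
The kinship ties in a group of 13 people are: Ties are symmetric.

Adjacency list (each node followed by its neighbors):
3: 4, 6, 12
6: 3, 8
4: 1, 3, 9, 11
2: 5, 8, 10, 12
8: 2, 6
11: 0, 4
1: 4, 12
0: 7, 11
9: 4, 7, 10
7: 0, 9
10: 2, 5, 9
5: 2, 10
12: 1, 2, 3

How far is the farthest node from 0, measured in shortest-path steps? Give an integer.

5

Distances from 0: 1:3, 2:4, 3:3, 4:2, 5:4, 6:4, 7:1, 8:5, 9:2, 10:3, 11:1, 12:4.
The largest is 5 (to 8), so the eccentricity of 0 is 5.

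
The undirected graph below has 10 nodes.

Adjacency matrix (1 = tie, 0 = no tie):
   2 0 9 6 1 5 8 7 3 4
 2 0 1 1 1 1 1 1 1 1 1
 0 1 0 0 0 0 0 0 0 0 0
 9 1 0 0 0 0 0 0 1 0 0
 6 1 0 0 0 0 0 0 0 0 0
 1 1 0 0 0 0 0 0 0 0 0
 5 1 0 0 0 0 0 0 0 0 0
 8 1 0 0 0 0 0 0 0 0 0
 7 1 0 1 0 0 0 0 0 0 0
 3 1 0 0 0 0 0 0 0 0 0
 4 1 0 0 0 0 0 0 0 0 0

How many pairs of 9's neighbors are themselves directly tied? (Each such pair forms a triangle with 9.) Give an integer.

1

9's neighbors: 2 and 7.
Neighbor pairs that are themselves tied: 9–2–7. Each forms one triangle with 9, for 1 in total.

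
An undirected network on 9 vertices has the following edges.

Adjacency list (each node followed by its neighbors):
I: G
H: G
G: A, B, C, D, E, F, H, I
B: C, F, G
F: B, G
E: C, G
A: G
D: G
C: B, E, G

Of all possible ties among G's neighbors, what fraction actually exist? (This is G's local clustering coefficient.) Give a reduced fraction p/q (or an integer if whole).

3/28

G's neighbors: A, B, C, D, E, F, H, and I (k = 8).
Possible neighbor pairs: C(8,2) = 28. Edges among them: B–C, B–F, C–E → e = 3.
Clustering(G) = 3/28.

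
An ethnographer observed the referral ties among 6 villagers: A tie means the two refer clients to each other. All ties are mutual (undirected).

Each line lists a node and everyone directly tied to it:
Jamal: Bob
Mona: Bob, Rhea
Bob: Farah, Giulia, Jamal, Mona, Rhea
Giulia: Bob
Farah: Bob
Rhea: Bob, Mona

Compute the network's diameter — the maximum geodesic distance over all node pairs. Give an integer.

2

Eccentricity of each node (its greatest distance to any other): Bob:1, Farah:2, Giulia:2, Jamal:2, Mona:2, Rhea:2.
The maximum eccentricity is 2, realized for instance by the pair Jamal–Rhea via Jamal – Bob – Rhea. So the diameter is 2.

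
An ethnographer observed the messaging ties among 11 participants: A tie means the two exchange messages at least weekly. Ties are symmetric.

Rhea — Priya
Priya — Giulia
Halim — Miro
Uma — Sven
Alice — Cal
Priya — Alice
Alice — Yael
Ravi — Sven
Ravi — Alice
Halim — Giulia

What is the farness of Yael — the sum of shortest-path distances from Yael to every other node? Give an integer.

29

Distances from Yael: Alice:1, Cal:2, Giulia:3, Halim:4, Miro:5, Priya:2, Ravi:2, Rhea:3, Sven:3, Uma:4.
Sum = 1 + 2 + 3 + 4 + 5 + 2 + 2 + 3 + 3 + 4 = 29.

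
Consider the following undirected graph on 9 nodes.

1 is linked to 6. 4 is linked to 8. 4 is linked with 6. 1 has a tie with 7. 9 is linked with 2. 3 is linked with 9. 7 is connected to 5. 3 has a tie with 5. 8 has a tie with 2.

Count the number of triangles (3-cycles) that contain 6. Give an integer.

6's neighbors are 1 and 4, but none of them are tied to each other, so no triangle contains 6.

0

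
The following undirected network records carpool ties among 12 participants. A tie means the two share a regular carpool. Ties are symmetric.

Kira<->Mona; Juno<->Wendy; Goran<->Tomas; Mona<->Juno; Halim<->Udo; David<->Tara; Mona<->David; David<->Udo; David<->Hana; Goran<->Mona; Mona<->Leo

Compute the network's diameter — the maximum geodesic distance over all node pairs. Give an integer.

5

Eccentricity of each node (its greatest distance to any other): David:3, Goran:4, Halim:5, Hana:4, Juno:4, Kira:4, Leo:4, Mona:3, Tara:4, Tomas:5, Udo:4, Wendy:5.
The maximum eccentricity is 5, realized for instance by the pair Tomas–Halim via Tomas – Goran – Mona – David – Udo – Halim. So the diameter is 5.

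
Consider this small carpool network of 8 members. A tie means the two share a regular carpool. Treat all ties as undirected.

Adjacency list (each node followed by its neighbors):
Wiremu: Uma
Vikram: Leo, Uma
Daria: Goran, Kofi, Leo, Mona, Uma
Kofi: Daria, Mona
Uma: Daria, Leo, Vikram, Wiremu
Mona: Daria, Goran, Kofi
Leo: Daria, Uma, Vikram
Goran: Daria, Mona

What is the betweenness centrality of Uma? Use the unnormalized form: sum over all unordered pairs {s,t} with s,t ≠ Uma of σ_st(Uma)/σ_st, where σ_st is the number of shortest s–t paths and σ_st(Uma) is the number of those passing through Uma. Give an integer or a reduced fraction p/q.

Pairs whose geodesics pass through Uma — Kofi–Vikram: 1/2; Kofi–Wiremu: 1; Daria–Vikram: 1/2; Daria–Wiremu: 1; Goran–Vikram: 1/2; Goran–Wiremu: 1; Mona–Vikram: 1/2; Mona–Wiremu: 1; Leo–Wiremu: 1; Vikram–Wiremu: 1.
All other pairs contribute 0.
Summing the contributions gives betweenness(Uma) = 8.

8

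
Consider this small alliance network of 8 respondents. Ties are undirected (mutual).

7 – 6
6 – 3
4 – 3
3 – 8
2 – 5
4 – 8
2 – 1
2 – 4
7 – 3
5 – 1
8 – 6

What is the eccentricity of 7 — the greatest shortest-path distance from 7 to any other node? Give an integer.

Distances from 7: 1:4, 2:3, 3:1, 4:2, 5:4, 6:1, 8:2.
The largest is 4 (to 1 and 5), so the eccentricity of 7 is 4.

4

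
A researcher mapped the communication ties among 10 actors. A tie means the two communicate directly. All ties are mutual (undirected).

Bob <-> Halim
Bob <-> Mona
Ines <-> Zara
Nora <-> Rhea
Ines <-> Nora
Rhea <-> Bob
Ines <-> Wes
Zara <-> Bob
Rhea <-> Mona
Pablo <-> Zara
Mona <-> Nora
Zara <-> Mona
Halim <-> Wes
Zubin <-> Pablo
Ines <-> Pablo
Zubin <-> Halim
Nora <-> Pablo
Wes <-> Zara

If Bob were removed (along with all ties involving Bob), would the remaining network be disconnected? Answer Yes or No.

No

Even without Bob, every remaining node can still reach every other (the residual graph is connected), so Bob is not a cut vertex.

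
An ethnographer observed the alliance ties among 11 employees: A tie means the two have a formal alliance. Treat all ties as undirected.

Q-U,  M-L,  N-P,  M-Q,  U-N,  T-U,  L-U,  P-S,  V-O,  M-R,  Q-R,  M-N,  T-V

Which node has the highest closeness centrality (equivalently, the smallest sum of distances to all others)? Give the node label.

U

Farness (sum of distances to all others) for each node — L:24, M:23, N:20, O:39, P:27, Q:23, R:27, S:36, T:23, U:18, V:30.
The smallest farness is 18, for U, so U has the highest closeness.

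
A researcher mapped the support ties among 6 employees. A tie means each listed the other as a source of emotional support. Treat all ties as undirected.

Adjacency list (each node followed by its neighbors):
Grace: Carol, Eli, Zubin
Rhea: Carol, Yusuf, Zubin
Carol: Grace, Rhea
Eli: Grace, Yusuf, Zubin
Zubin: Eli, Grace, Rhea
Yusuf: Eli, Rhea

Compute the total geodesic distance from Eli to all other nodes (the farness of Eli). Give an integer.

7

Distances from Eli: Carol:2, Grace:1, Rhea:2, Yusuf:1, Zubin:1.
Sum = 2 + 1 + 2 + 1 + 1 = 7.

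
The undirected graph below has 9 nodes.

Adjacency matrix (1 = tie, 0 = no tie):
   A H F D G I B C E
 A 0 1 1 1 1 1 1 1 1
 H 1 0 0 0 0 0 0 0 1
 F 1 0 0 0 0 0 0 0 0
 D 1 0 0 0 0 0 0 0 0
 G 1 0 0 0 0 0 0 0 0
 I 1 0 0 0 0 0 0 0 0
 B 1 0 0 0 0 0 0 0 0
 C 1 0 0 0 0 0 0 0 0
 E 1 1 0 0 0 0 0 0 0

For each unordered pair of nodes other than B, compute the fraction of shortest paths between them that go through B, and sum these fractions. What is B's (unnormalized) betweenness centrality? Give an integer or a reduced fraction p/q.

0

No shortest path between any pair of other nodes passes through B.
Summing the contributions gives betweenness(B) = 0.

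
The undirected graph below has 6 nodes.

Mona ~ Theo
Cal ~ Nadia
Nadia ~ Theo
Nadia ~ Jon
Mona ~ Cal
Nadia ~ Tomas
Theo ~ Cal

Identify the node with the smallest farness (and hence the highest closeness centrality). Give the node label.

Farness (sum of distances to all others) for each node — Cal:7, Jon:10, Mona:10, Nadia:6, Theo:7, Tomas:10.
The smallest farness is 6, for Nadia, so Nadia has the highest closeness.

Nadia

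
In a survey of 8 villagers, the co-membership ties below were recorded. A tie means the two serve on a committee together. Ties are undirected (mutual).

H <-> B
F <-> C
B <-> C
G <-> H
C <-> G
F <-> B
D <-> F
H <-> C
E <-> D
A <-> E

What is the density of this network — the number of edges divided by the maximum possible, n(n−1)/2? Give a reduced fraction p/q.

5/14

There are 10 edges and 8 nodes, so the maximum possible is C(8,2) = 28.
Density = 10/28 = 5/14.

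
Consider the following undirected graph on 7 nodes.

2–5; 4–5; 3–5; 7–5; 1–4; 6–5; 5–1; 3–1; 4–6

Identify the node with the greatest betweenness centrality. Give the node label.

Unnormalized betweenness of each node: 1:1/2, 2:0, 3:0, 4:1/2, 5:11, 6:0, 7:0.
5 has the largest value, 11, making it the main broker — the node through which the most shortest paths run.

5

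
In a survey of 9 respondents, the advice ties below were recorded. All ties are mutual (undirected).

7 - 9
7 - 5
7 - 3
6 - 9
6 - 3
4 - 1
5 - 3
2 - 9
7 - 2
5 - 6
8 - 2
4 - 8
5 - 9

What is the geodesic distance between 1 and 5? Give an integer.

5

One shortest route is 1 – 4 – 8 – 2 – 9 – 5, which uses 5 edges, and at distance 4 from 1 we only reach {7, 9}, which does not include 5. So d(1,5) = 5.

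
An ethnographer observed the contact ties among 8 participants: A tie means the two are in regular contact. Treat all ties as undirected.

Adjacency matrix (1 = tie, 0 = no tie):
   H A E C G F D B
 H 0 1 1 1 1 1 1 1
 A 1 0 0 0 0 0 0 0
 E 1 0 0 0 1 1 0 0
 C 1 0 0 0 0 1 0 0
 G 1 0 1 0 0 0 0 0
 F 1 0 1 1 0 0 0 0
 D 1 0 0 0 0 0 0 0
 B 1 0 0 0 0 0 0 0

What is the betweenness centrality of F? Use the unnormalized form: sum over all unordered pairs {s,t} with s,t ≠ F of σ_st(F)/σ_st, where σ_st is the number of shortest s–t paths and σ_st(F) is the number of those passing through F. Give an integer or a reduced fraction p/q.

Pairs whose geodesics pass through F — E–C: 1/2.
All other pairs contribute 0.
Summing the contributions gives betweenness(F) = 1/2.

1/2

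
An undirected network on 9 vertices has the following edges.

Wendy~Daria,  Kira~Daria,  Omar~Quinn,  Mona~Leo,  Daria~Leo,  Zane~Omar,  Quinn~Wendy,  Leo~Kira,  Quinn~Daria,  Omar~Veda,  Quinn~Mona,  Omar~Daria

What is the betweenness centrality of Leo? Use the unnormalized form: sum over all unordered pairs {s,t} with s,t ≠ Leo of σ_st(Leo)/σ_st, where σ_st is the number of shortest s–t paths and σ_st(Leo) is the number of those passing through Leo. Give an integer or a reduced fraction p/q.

3/2

Pairs whose geodesics pass through Leo — Kira–Mona: 1; Daria–Mona: 1/2.
All other pairs contribute 0.
Summing the contributions gives betweenness(Leo) = 3/2.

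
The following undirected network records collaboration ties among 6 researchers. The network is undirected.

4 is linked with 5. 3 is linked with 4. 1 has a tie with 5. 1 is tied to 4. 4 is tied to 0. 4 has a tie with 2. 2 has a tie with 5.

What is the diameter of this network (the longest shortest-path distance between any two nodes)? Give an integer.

Eccentricity of each node (its greatest distance to any other): 0:2, 1:2, 2:2, 3:2, 4:1, 5:2.
The maximum eccentricity is 2, realized for instance by the pair 1–3 via 1 – 4 – 3. So the diameter is 2.

2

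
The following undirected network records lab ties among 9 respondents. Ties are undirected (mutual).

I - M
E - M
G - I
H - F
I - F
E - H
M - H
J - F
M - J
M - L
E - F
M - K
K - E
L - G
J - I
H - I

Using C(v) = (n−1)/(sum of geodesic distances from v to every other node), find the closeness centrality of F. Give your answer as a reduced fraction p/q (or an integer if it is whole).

Distances from F: E:1, G:2, H:1, I:1, J:1, K:2, L:3, M:2. Sum = 13.
n = 9, so closeness = 8/13.

8/13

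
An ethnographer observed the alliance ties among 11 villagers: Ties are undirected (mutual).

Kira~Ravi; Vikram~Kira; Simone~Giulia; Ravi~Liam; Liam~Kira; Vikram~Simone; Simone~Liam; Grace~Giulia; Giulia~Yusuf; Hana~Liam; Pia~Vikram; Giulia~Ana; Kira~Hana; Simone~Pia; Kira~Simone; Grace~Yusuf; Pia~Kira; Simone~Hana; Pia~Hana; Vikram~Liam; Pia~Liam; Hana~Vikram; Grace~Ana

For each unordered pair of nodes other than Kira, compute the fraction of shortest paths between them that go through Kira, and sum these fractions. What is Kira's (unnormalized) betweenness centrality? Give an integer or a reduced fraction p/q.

Pairs whose geodesics pass through Kira — Vikram–Ravi: 1/2; Pia–Ravi: 1/2; Simone–Ravi: 1/2; Ravi–Hana: 1/2; Ravi–Ana: 1/2; Ravi–Grace: 1/2; Ravi–Giulia: 1/2; Ravi–Yusuf: 1/2.
All other pairs contribute 0.
Summing the contributions gives betweenness(Kira) = 4.

4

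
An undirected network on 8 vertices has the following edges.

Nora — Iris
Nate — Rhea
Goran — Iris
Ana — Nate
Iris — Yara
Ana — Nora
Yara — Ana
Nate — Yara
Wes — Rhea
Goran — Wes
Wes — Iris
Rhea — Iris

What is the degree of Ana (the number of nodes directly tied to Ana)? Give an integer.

Ana is directly tied to Nate, Nora, and Yara. That is 3 neighbors, so the degree of Ana is 3.

3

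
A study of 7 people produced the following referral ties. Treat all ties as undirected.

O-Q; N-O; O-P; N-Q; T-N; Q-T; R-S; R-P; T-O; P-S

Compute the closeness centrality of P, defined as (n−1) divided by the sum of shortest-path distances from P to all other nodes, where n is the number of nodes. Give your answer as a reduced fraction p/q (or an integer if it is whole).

Distances from P: N:2, O:1, Q:2, R:1, S:1, T:2. Sum = 9.
n = 7, so closeness = 6/9 = 2/3.

2/3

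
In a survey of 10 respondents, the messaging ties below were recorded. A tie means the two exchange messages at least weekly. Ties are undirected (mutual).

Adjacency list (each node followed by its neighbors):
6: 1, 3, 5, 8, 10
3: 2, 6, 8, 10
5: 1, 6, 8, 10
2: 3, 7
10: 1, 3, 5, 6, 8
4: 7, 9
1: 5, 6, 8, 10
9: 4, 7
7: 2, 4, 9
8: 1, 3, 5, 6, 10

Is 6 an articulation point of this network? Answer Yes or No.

No

Even without 6, every remaining node can still reach every other (the residual graph is connected), so 6 is not a cut vertex.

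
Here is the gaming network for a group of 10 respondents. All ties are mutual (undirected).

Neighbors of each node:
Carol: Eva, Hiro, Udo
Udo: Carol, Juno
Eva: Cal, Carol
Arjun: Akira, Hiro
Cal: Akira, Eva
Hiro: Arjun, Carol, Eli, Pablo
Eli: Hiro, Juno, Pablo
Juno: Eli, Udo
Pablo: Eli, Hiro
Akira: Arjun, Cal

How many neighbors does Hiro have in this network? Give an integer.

Hiro is directly tied to Arjun, Carol, Eli, and Pablo. That is 4 neighbors, so the degree of Hiro is 4.

4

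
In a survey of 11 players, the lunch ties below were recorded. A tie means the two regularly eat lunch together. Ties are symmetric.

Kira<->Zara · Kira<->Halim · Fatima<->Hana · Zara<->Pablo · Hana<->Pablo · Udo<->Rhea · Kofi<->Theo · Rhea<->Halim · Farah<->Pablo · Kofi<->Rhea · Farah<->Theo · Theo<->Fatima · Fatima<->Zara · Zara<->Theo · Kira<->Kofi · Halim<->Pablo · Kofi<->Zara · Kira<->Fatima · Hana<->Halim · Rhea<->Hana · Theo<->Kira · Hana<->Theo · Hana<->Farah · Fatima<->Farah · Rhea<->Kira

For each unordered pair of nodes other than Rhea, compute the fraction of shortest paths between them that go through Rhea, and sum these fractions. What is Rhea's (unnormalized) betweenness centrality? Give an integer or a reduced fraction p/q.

Pairs whose geodesics pass through Rhea — Fatima–Udo: 2/2; Kira–Udo: 1; Kira–Hana: 1/4; Udo–Zara: 2/2; Udo–Theo: 3/3; Udo–Farah: 1; Udo–Halim: 1; Udo–Kofi: 1; Udo–Hana: 1; Udo–Pablo: 2/2; Halim–Kofi: 1/2; Kofi–Hana: 1/2.
All other pairs contribute 0.
Summing the contributions gives betweenness(Rhea) = 41/4.

41/4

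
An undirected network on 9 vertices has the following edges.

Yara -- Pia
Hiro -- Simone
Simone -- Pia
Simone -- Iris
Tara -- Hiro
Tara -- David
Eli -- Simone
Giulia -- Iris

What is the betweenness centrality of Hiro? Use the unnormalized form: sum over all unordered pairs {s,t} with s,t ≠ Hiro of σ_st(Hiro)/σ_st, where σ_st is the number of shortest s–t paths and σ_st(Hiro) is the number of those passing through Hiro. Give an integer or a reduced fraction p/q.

Pairs whose geodesics pass through Hiro — David–Yara: 1; David–Pia: 1; David–Giulia: 1; David–Eli: 1; David–Simone: 1; David–Iris: 1; Yara–Tara: 1; Pia–Tara: 1; Giulia–Tara: 1; Eli–Tara: 1; Simone–Tara: 1; Iris–Tara: 1.
All other pairs contribute 0.
Summing the contributions gives betweenness(Hiro) = 12.

12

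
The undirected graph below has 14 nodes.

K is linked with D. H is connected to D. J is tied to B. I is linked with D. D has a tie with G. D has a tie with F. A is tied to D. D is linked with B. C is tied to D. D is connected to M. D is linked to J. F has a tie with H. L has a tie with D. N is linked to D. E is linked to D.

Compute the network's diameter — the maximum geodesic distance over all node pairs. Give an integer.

Eccentricity of each node (its greatest distance to any other): A:2, B:2, C:2, D:1, E:2, F:2, G:2, H:2, I:2, J:2, K:2, L:2, M:2, N:2.
The maximum eccentricity is 2, realized for instance by the pair J–A via J – D – A. So the diameter is 2.

2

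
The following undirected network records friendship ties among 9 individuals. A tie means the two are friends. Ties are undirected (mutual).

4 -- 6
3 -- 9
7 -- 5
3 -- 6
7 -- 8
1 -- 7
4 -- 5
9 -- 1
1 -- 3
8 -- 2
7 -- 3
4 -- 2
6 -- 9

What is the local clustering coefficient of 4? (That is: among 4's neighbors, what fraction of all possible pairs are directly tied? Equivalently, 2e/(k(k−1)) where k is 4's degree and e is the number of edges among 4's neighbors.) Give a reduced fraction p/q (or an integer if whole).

0

4's neighbors: 2, 5, and 6 (k = 3).
Possible neighbor pairs: C(3,2) = 3. Edges among them: none → e = 0.
Clustering(4) = 0/3 = 0.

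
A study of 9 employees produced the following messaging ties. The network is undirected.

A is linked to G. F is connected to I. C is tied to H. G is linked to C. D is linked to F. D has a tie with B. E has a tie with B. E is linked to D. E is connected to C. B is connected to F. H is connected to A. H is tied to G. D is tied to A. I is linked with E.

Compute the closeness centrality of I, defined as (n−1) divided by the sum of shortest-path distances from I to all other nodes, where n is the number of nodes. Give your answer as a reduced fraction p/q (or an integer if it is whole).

8/17

Distances from I: A:3, B:2, C:2, D:2, E:1, F:1, G:3, H:3. Sum = 17.
n = 9, so closeness = 8/17.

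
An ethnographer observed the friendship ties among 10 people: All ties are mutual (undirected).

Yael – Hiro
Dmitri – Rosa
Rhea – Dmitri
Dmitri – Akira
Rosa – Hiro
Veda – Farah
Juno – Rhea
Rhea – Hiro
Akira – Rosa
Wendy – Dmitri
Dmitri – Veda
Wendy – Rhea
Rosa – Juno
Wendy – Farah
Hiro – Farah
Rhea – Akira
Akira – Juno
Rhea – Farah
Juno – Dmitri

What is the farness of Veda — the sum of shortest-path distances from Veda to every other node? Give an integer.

Distances from Veda: Akira:2, Dmitri:1, Farah:1, Hiro:2, Juno:2, Rhea:2, Rosa:2, Wendy:2, Yael:3.
Sum = 2 + 1 + 1 + 2 + 2 + 2 + 2 + 2 + 3 = 17.

17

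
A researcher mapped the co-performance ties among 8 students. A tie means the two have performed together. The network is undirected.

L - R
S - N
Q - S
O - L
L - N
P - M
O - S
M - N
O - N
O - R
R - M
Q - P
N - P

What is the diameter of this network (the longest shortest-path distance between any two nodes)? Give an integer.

Eccentricity of each node (its greatest distance to any other): L:3, M:2, N:2, O:2, P:2, Q:3, R:3, S:2.
The maximum eccentricity is 3, realized for instance by the pair Q–L via Q – P – N – L. So the diameter is 3.

3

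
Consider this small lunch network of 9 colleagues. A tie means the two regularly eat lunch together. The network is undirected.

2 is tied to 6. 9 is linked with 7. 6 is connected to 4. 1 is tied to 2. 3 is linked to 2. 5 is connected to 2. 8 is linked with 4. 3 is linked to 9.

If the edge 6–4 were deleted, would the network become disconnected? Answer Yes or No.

Yes

Without the 6–4 edge there is no alternate route between 6 and 4, so the network disconnects. It is a bridge.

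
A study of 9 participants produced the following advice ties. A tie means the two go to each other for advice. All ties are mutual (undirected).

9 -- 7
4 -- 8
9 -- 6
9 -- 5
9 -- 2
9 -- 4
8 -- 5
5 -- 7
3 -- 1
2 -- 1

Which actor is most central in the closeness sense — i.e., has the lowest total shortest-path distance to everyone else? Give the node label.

Farness (sum of distances to all others) for each node — 1:20, 2:15, 3:27, 4:17, 5:16, 6:19, 7:17, 8:21, 9:12.
The smallest farness is 12, for 9, so 9 has the highest closeness.

9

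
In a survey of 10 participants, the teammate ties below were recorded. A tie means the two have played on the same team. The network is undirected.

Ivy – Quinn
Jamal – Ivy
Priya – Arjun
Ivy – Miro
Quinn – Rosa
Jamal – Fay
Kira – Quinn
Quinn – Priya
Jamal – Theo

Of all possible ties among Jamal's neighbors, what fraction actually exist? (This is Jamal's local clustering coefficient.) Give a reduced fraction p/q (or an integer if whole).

Jamal's neighbors: Fay, Ivy, and Theo (k = 3).
Possible neighbor pairs: C(3,2) = 3. Edges among them: none → e = 0.
Clustering(Jamal) = 0/3 = 0.

0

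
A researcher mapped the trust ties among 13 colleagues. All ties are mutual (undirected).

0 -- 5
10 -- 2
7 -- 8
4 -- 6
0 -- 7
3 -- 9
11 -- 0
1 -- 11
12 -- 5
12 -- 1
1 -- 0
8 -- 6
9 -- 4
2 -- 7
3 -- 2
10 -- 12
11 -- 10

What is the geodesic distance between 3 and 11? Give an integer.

One shortest route is 3 – 2 – 10 – 11, which uses 3 edges, and at distance 2 from 3 we only reach {4, 7, 10}, which does not include 11. So d(3,11) = 3.

3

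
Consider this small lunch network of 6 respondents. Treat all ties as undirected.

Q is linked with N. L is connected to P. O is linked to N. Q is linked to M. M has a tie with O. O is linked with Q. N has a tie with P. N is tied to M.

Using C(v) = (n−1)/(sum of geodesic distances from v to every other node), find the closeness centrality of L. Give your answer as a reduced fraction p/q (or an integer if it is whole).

5/12

Distances from L: M:3, N:2, O:3, P:1, Q:3. Sum = 12.
n = 6, so closeness = 5/12.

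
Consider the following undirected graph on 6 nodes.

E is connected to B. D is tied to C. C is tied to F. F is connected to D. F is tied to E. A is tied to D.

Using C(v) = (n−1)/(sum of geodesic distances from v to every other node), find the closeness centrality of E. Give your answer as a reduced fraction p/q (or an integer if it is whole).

5/9

Distances from E: A:3, B:1, C:2, D:2, F:1. Sum = 9.
n = 6, so closeness = 5/9.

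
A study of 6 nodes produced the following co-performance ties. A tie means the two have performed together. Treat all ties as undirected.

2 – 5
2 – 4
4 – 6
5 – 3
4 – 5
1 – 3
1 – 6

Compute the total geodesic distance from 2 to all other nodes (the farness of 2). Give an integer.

9

Distances from 2: 1:3, 3:2, 4:1, 5:1, 6:2.
Sum = 3 + 2 + 1 + 1 + 2 = 9.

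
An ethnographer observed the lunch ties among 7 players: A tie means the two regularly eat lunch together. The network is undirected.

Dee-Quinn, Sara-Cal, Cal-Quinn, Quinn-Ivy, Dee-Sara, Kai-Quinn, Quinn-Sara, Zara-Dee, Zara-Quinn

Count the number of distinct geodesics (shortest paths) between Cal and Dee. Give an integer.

The shortest distance is 2. The length-2 paths are: Cal–Quinn–Dee; Cal–Sara–Dee.
That gives 2 distinct shortest paths.

2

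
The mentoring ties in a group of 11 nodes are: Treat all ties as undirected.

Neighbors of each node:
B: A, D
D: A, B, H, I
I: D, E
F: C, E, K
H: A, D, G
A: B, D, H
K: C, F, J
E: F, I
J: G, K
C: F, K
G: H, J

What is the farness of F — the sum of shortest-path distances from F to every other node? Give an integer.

25

Distances from F: A:4, B:4, C:1, D:3, E:1, G:3, H:4, I:2, J:2, K:1.
Sum = 4 + 4 + 1 + 3 + 1 + 3 + 4 + 2 + 2 + 1 = 25.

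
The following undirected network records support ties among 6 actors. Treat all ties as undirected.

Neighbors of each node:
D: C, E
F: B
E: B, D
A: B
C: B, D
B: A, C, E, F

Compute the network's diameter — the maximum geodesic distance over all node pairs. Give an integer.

3

Eccentricity of each node (its greatest distance to any other): A:3, B:2, C:2, D:3, E:2, F:3.
The maximum eccentricity is 3, realized for instance by the pair A–D via A – B – C – D. So the diameter is 3.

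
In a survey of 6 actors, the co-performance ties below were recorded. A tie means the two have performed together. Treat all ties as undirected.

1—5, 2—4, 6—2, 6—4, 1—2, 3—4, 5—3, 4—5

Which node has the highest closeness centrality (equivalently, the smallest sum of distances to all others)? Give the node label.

Farness (sum of distances to all others) for each node — 1:8, 2:7, 3:8, 4:6, 5:7, 6:8.
The smallest farness is 6, for 4, so 4 has the highest closeness.

4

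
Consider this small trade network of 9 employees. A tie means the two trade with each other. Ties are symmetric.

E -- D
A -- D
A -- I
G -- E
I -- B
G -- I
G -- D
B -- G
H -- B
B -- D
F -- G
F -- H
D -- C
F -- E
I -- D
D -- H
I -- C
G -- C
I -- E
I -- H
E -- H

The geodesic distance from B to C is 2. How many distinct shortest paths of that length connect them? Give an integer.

The shortest distance is 2. The length-2 paths are: B–D–C; B–G–C; B–I–C.
That gives 3 distinct shortest paths.

3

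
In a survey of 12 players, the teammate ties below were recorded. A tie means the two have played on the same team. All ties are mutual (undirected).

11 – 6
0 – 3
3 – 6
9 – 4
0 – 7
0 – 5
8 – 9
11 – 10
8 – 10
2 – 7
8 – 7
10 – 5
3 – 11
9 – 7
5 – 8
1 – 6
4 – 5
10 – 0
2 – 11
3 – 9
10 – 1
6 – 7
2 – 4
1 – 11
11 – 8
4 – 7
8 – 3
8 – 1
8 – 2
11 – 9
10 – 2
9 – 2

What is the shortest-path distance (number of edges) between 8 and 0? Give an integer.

One shortest route is 8 – 10 – 0, which uses 2 edges, and 8 and 0 are not directly tied, so nothing shorter exists. So d(8,0) = 2.

2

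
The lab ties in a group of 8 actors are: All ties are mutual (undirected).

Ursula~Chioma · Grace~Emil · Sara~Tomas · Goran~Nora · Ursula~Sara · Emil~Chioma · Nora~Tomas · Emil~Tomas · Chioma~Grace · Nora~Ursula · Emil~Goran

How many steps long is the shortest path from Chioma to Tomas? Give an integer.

2

One shortest route is Chioma – Emil – Tomas, which uses 2 edges, and Chioma and Tomas are not directly tied, so nothing shorter exists. So d(Chioma,Tomas) = 2.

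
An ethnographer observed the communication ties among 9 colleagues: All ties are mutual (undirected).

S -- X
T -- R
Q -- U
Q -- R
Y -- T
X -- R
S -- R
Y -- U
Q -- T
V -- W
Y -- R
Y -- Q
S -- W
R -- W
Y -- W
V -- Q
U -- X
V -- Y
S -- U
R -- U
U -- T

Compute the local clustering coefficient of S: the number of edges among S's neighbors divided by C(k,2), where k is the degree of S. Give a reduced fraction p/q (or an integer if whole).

2/3

S's neighbors: R, U, W, and X (k = 4).
Possible neighbor pairs: C(4,2) = 6. Edges among them: R–U, R–W, R–X, U–X → e = 4.
Clustering(S) = 4/6 = 2/3.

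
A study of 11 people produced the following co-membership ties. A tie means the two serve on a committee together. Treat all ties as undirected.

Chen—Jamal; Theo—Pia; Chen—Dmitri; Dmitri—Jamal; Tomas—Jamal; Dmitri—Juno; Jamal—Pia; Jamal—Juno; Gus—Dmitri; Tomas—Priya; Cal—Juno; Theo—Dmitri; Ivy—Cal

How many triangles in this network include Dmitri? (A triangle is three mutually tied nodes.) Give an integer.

Dmitri's neighbors: Chen, Gus, Jamal, Juno, and Theo.
Neighbor pairs that are themselves tied: Dmitri–Chen–Jamal; Dmitri–Jamal–Juno. Each forms one triangle with Dmitri, for 2 in total.

2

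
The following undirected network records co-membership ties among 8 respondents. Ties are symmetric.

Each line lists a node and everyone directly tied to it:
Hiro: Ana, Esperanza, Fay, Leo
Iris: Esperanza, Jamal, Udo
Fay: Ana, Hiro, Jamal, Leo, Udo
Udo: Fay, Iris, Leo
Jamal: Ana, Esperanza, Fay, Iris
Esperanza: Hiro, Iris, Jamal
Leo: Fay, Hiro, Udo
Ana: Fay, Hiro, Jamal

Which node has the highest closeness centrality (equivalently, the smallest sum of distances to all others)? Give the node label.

Farness (sum of distances to all others) for each node — Ana:11, Esperanza:11, Fay:9, Hiro:10, Iris:11, Jamal:10, Leo:11, Udo:11.
The smallest farness is 9, for Fay, so Fay has the highest closeness.

Fay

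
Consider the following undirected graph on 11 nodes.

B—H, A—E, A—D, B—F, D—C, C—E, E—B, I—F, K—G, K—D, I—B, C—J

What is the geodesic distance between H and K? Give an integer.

One shortest route is H – B – E – A – D – K, which uses 5 edges, and at distance 4 from H we only reach {D, J}, which does not include K. So d(H,K) = 5.

5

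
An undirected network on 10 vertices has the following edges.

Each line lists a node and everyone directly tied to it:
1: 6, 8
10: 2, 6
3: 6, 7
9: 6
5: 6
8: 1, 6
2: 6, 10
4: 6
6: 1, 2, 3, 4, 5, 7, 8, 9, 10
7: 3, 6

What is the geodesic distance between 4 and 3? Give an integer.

One shortest route is 4 – 6 – 3, which uses 2 edges, and 4 and 3 are not directly tied, so nothing shorter exists. So d(4,3) = 2.

2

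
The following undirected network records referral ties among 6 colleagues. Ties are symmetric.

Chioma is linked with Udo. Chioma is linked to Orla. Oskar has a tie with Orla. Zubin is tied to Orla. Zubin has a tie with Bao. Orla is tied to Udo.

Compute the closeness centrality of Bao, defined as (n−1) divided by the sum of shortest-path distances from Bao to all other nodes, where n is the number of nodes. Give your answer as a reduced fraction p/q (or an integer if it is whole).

Distances from Bao: Chioma:3, Orla:2, Oskar:3, Udo:3, Zubin:1. Sum = 12.
n = 6, so closeness = 5/12.

5/12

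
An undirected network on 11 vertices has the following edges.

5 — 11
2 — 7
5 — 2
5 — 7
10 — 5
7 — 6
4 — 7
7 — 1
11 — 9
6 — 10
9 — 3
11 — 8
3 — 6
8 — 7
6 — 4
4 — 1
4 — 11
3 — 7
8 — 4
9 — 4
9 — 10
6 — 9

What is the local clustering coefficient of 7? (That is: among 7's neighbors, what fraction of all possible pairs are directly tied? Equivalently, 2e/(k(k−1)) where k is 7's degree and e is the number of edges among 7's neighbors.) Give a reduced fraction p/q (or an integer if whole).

5/21

7's neighbors: 1, 2, 3, 4, 5, 6, and 8 (k = 7).
Possible neighbor pairs: C(7,2) = 21. Edges among them: 1–4, 2–5, 3–6, 4–6, 4–8 → e = 5.
Clustering(7) = 5/21.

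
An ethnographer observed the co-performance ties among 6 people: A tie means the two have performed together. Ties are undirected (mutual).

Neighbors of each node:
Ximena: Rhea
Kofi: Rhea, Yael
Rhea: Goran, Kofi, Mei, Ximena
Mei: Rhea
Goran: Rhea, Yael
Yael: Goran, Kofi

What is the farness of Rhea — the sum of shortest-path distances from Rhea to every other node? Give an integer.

Distances from Rhea: Goran:1, Kofi:1, Mei:1, Ximena:1, Yael:2.
Sum = 1 + 1 + 1 + 1 + 2 = 6.

6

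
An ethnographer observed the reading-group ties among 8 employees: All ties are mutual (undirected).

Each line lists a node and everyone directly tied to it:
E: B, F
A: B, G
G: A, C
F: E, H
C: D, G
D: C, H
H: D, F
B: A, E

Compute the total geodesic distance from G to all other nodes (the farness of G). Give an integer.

16

Distances from G: A:1, B:2, C:1, D:2, E:3, F:4, H:3.
Sum = 1 + 2 + 1 + 2 + 3 + 4 + 3 = 16.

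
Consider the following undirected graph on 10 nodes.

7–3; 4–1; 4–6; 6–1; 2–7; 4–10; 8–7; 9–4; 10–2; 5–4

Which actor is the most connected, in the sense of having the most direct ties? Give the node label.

4

Degrees — 1:2, 2:2, 3:1, 4:5, 5:1, 6:2, 7:3, 8:1, 9:1, 10:2.
The maximum is 5, attained only by 4.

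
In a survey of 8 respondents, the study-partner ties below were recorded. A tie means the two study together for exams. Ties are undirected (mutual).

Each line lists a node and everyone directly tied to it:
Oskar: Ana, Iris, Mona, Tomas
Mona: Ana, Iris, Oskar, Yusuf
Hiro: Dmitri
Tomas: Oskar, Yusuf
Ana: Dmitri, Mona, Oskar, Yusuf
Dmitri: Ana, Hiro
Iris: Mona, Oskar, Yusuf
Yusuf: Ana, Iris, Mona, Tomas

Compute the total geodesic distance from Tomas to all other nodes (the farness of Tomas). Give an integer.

Distances from Tomas: Ana:2, Dmitri:3, Hiro:4, Iris:2, Mona:2, Oskar:1, Yusuf:1.
Sum = 2 + 3 + 4 + 2 + 2 + 1 + 1 = 15.

15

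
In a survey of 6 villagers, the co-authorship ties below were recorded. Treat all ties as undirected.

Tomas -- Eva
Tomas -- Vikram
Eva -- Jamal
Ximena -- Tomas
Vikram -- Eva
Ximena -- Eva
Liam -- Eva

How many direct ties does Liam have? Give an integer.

1

Liam is directly tied to Eva. That is 1 neighbor, so the degree of Liam is 1.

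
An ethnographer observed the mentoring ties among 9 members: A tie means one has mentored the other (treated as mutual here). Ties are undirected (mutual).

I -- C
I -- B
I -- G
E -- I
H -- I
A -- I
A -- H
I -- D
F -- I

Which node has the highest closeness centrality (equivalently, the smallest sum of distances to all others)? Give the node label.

Farness (sum of distances to all others) for each node — A:14, B:15, C:15, D:15, E:15, F:15, G:15, H:14, I:8.
The smallest farness is 8, for I, so I has the highest closeness.

I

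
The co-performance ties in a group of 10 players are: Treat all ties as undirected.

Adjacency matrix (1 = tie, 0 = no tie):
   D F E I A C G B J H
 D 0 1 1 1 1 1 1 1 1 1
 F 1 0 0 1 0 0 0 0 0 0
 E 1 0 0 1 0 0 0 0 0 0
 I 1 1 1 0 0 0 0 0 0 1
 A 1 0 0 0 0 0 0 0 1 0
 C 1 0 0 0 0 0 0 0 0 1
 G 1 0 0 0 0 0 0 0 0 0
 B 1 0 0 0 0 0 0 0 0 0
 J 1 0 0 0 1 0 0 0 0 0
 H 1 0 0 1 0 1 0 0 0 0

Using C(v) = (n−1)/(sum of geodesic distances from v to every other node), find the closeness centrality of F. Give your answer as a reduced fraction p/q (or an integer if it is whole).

9/16

Distances from F: A:2, B:2, C:2, D:1, E:2, G:2, H:2, I:1, J:2. Sum = 16.
n = 10, so closeness = 9/16.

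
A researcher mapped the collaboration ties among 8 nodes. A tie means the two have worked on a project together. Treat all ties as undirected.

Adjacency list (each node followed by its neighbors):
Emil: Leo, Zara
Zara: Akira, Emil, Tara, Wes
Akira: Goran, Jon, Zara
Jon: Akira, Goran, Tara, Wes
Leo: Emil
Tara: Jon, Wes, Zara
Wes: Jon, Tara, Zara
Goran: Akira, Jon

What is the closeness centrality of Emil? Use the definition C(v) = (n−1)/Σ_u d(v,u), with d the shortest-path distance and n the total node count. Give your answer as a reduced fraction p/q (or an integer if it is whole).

1/2

Distances from Emil: Akira:2, Goran:3, Jon:3, Leo:1, Tara:2, Wes:2, Zara:1. Sum = 14.
n = 8, so closeness = 7/14 = 1/2.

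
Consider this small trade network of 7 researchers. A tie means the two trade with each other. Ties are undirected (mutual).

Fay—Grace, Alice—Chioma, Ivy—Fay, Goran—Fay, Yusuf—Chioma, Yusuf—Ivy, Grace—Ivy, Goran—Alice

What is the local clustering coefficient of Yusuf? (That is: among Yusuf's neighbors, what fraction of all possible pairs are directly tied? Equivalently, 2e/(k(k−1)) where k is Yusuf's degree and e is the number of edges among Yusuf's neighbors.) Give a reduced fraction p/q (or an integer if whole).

Yusuf's neighbors: Chioma and Ivy (k = 2).
Possible neighbor pairs: C(2,2) = 1. Edges among them: none → e = 0.
Clustering(Yusuf) = 0/1.

0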